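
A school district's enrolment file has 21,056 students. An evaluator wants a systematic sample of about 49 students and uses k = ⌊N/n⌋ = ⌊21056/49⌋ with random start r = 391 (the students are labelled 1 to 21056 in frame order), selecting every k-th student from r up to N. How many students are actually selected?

k = ⌊21056/49⌋ = 429
Achieved size = ⌊(21056 − 391)/429⌋ + 1 = ⌊20665/429⌋ + 1 = 48 + 1 = 49
(last selection: 391 + 48×429 = 20983 ≤ 21056; next would be 21412 > 21056)

49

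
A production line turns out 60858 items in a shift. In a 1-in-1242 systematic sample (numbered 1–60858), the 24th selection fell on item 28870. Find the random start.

k = 1242
r = 28870 − (24−1)×1242 = 28870 − 28566 = 304

304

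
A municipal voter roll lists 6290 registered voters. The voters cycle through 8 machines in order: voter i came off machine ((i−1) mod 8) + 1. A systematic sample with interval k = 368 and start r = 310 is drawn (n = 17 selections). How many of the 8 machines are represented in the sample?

1

Consecutive selections differ by k = 368, so their machine numbers differ by 368 mod 8 = 0.
gcd(368, 8) = 8, so the sample visits 8/8 = 1 distinct residues mod 8.
Start 310 is machine 6; the machines hit are 6.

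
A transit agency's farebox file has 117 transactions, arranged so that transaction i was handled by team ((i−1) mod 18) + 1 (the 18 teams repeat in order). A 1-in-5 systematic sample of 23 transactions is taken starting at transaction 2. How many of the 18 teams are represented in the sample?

18

Consecutive selections differ by k = 5, so their team numbers differ by 5 mod 18 = 5.
gcd(5, 18) = 1, so the sample visits 18/1 = 18 distinct residues mod 18.
Start 2 is team 2; the teams hit are 1, 2, 3, 4, 5, 6, 7, 8, 9, 10, 11, 12, 13, 14, 15, 16, 17, 18.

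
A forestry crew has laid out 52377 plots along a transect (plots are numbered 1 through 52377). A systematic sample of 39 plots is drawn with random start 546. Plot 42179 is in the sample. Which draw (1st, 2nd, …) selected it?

32

k = 52377/39 = 1343
position = (42179 − 546)/1343 + 1 = 41633/1343 + 1 = 31 + 1 = 32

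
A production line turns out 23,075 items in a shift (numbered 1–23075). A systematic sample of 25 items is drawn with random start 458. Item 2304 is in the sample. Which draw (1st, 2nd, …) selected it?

k = 23075/25 = 923
position = (2304 − 458)/923 + 1 = 1846/923 + 1 = 2 + 1 = 3

3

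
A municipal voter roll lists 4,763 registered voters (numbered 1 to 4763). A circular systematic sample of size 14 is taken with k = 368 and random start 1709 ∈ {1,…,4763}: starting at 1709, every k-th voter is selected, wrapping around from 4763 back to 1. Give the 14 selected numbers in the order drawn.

Selection 1: 1709
Selection 2: 1709 + 368 = 2077
Selection 3: 2077 + 368 = 2445
Selection 4: 2445 + 368 = 2813
Selection 5: 2813 + 368 = 3181
Selection 6: 3181 + 368 = 3549
Selection 7: 3549 + 368 = 3917
Selection 8: 3917 + 368 = 4285
Selection 9: 4285 + 368 = 4653
Selection 10: 4653 + 368 = 5021 → 5021 − 4763 = 258
Selection 11: 258 + 368 = 626
Selection 12: 626 + 368 = 994
Selection 13: 994 + 368 = 1362
Selection 14: 1362 + 368 = 1730

1709, 2077, 2445, 2813, 3181, 3549, 3917, 4285, 4653, 258, 626, 994, 1362, 1730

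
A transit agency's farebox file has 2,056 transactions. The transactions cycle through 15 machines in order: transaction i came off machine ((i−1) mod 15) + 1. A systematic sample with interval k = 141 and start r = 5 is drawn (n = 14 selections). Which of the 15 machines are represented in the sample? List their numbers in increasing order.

Consecutive selections differ by k = 141, so their machine numbers differ by 141 mod 15 = 6.
gcd(141, 15) = 3, so the sample visits 15/3 = 5 distinct residues mod 15.
Start 5 is machine 5; the machines hit are 2, 5, 8, 11, 14.

2, 5, 8, 11, 14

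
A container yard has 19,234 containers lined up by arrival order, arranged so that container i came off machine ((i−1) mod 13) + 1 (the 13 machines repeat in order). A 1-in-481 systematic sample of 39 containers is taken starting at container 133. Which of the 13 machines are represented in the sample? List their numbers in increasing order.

Consecutive selections differ by k = 481, so their machine numbers differ by 481 mod 13 = 0.
gcd(481, 13) = 13, so the sample visits 13/13 = 1 distinct residues mod 13.
Start 133 is machine 3; the machines hit are 3.

3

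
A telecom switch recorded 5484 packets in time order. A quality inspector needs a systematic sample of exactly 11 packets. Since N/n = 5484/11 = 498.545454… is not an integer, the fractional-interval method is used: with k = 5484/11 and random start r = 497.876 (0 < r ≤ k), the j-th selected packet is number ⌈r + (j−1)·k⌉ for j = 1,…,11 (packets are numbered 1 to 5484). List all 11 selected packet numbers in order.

j=1: r + 0k = 497.876 → ⌈·⌉ = 498
j=2: r + 1k = 996.421454… → ⌈·⌉ = 997
j=3: r + 2k = 1494.966909… → ⌈·⌉ = 1495
j=4: r + 3k = 1993.512363… → ⌈·⌉ = 1994
j=5: r + 4k = 2492.057818… → ⌈·⌉ = 2493
j=6: r + 5k = 2990.603272… → ⌈·⌉ = 2991
j=7: r + 6k = 3489.148727… → ⌈·⌉ = 3490
j=8: r + 7k = 3987.694181… → ⌈·⌉ = 3988
j=9: r + 8k = 4486.239636… → ⌈·⌉ = 4487
j=10: r + 9k = 4984.785090… → ⌈·⌉ = 4985
j=11: r + 10k = 5483.330545… → ⌈·⌉ = 5484

498, 997, 1495, 1994, 2493, 2991, 3490, 3988, 4487, 4985, 5484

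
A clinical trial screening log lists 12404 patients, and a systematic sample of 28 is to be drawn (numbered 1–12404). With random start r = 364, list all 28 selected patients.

k = N/n = 12404/28 = 443
patient 1: 364
patient 2: 364 + 443 = 807
patient 3: 807 + 443 = 1250
patient 4: 1250 + 443 = 1693
patient 5: 1693 + 443 = 2136
patient 6: 2136 + 443 = 2579
patient 7: 2579 + 443 = 3022
patient 8: 3022 + 443 = 3465
patient 9: 3465 + 443 = 3908
patient 10: 3908 + 443 = 4351
patient 11: 4351 + 443 = 4794
patient 12: 4794 + 443 = 5237
patient 13: 5237 + 443 = 5680
patient 14: 5680 + 443 = 6123
patient 15: 6123 + 443 = 6566
patient 16: 6566 + 443 = 7009
patient 17: 7009 + 443 = 7452
patient 18: 7452 + 443 = 7895
patient 19: 7895 + 443 = 8338
patient 20: 8338 + 443 = 8781
patient 21: 8781 + 443 = 9224
patient 22: 9224 + 443 = 9667
patient 23: 9667 + 443 = 10110
patient 24: 10110 + 443 = 10553
patient 25: 10553 + 443 = 10996
patient 26: 10996 + 443 = 11439
patient 27: 11439 + 443 = 11882
patient 28: 11882 + 443 = 12325

364, 807, 1250, 1693, 2136, 2579, 3022, 3465, 3908, 4351, 4794, 5237, 5680, 6123, 6566, 7009, 7452, 7895, 8338, 8781, 9224, 9667, 10110, 10553, 10996, 11439, 11882, 12325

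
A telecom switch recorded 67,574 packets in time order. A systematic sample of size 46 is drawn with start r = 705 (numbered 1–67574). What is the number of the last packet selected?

66810

k = 67574/46 = 1469
46th selection = r + (46−1)·k = 705 + 45×1469 = 705 + 66105 = 66810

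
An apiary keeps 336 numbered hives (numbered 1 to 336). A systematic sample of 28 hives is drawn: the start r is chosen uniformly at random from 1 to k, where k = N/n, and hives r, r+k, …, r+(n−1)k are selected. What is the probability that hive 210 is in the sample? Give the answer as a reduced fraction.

1/12

k = 336/28 = 12.
Hive 210 is selected iff r ≡ 210 (mod 12); exactly one such r in {1,…,12}.
Inclusion probability = 1/12.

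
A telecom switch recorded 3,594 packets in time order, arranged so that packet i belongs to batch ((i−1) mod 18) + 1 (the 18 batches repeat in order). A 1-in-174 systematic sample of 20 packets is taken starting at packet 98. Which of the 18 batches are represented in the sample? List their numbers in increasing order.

2, 8, 14

Consecutive selections differ by k = 174, so their batch numbers differ by 174 mod 18 = 12.
gcd(174, 18) = 6, so the sample visits 18/6 = 3 distinct residues mod 18.
Start 98 is batch 8; the batches hit are 2, 8, 14.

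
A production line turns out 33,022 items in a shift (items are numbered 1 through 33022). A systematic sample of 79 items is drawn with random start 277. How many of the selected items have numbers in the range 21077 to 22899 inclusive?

k = 33022/79 = 418
First selection ≥ 21077: 277 + ⌈(21077−277)/418⌉·418 = 277 + 50×418 = 21177
Last selection ≤ 22899: 277 + ⌊(22899−277)/418⌋·418 = 277 + 54×418 = 22849
Count = 54 − 50 + 1 = 5

5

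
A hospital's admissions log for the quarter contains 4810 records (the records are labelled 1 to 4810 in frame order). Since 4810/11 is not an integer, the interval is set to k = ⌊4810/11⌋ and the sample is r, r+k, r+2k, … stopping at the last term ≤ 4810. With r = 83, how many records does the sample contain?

11

k = ⌊4810/11⌋ = 437
Achieved size = ⌊(4810 − 83)/437⌋ + 1 = ⌊4727/437⌋ + 1 = 10 + 1 = 11
(last selection: 83 + 10×437 = 4453 ≤ 4810; next would be 4890 > 4810)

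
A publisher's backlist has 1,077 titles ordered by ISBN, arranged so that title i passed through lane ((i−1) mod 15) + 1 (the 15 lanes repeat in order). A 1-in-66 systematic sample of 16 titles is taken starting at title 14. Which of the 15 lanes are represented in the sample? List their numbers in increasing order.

2, 5, 8, 11, 14

Consecutive selections differ by k = 66, so their lane numbers differ by 66 mod 15 = 6.
gcd(66, 15) = 3, so the sample visits 15/3 = 5 distinct residues mod 15.
Start 14 is lane 14; the lanes hit are 2, 5, 8, 11, 14.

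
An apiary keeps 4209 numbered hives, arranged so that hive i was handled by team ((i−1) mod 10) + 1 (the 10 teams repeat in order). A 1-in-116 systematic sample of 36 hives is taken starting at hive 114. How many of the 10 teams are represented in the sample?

Consecutive selections differ by k = 116, so their team numbers differ by 116 mod 10 = 6.
gcd(116, 10) = 2, so the sample visits 10/2 = 5 distinct residues mod 10.
Start 114 is team 4; the teams hit are 2, 4, 6, 8, 10.

5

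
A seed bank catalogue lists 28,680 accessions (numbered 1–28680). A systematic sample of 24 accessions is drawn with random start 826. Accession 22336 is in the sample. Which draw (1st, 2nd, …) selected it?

k = 28680/24 = 1195
position = (22336 − 826)/1195 + 1 = 21510/1195 + 1 = 18 + 1 = 19

19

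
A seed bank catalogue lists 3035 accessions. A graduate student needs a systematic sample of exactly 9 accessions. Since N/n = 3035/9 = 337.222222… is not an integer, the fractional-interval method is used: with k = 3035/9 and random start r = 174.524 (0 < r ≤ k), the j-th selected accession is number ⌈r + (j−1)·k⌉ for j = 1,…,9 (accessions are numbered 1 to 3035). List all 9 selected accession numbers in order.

175, 512, 849, 1187, 1524, 1861, 2198, 2536, 2873

j=1: r + 0k = 174.524 → ⌈·⌉ = 175
j=2: r + 1k = 511.746222… → ⌈·⌉ = 512
j=3: r + 2k = 848.968444… → ⌈·⌉ = 849
j=4: r + 3k = 1186.190666… → ⌈·⌉ = 1187
j=5: r + 4k = 1523.412888… → ⌈·⌉ = 1524
j=6: r + 5k = 1860.635111… → ⌈·⌉ = 1861
j=7: r + 6k = 2197.857333… → ⌈·⌉ = 2198
j=8: r + 7k = 2535.079555… → ⌈·⌉ = 2536
j=9: r + 8k = 2872.301777… → ⌈·⌉ = 2873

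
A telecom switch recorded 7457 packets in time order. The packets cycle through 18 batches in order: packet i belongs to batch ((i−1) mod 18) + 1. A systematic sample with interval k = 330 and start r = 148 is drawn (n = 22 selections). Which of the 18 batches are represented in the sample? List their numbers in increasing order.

4, 10, 16

Consecutive selections differ by k = 330, so their batch numbers differ by 330 mod 18 = 6.
gcd(330, 18) = 6, so the sample visits 18/6 = 3 distinct residues mod 18.
Start 148 is batch 4; the batches hit are 4, 10, 16.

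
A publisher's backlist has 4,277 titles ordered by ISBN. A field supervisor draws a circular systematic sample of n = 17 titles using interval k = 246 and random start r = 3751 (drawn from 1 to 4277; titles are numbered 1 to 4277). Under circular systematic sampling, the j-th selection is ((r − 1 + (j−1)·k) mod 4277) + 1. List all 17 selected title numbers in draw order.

3751, 3997, 4243, 212, 458, 704, 950, 1196, 1442, 1688, 1934, 2180, 2426, 2672, 2918, 3164, 3410

Selection 1: 3751
Selection 2: 3751 + 246 = 3997
Selection 3: 3997 + 246 = 4243
Selection 4: 4243 + 246 = 4489 → 4489 − 4277 = 212
Selection 5: 212 + 246 = 458
Selection 6: 458 + 246 = 704
Selection 7: 704 + 246 = 950
Selection 8: 950 + 246 = 1196
Selection 9: 1196 + 246 = 1442
Selection 10: 1442 + 246 = 1688
Selection 11: 1688 + 246 = 1934
Selection 12: 1934 + 246 = 2180
Selection 13: 2180 + 246 = 2426
Selection 14: 2426 + 246 = 2672
Selection 15: 2672 + 246 = 2918
Selection 16: 2918 + 246 = 3164
Selection 17: 3164 + 246 = 3410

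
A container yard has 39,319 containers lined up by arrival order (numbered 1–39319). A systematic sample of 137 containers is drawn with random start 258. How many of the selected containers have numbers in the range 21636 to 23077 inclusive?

k = 39319/137 = 287
First selection ≥ 21636: 258 + ⌈(21636−258)/287⌉·287 = 258 + 75×287 = 21783
Last selection ≤ 23077: 258 + ⌊(23077−258)/287⌋·287 = 258 + 79×287 = 22931
Count = 79 − 75 + 1 = 5

5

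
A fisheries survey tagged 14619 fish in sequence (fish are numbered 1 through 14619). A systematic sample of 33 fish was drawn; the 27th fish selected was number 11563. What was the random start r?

k = 14619/33 = 443
r = 11563 − (27−1)×443 = 11563 − 11518 = 45

45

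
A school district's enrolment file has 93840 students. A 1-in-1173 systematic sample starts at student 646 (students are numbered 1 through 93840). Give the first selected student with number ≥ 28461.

k = 1173
Steps past start: ⌈(28461 − 646)/1173⌉ = ⌈27815/1173⌉ = 24
Selected student: 646 + 24×1173 = 28798

28798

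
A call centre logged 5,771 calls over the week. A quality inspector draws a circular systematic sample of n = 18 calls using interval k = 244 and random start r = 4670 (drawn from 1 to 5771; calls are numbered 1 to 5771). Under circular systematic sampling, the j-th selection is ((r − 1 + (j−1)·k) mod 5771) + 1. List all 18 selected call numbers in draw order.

4670, 4914, 5158, 5402, 5646, 119, 363, 607, 851, 1095, 1339, 1583, 1827, 2071, 2315, 2559, 2803, 3047

Selection 1: 4670
Selection 2: 4670 + 244 = 4914
Selection 3: 4914 + 244 = 5158
Selection 4: 5158 + 244 = 5402
Selection 5: 5402 + 244 = 5646
Selection 6: 5646 + 244 = 5890 → 5890 − 5771 = 119
Selection 7: 119 + 244 = 363
Selection 8: 363 + 244 = 607
Selection 9: 607 + 244 = 851
Selection 10: 851 + 244 = 1095
Selection 11: 1095 + 244 = 1339
Selection 12: 1339 + 244 = 1583
Selection 13: 1583 + 244 = 1827
Selection 14: 1827 + 244 = 2071
Selection 15: 2071 + 244 = 2315
Selection 16: 2315 + 244 = 2559
Selection 17: 2559 + 244 = 2803
Selection 18: 2803 + 244 = 3047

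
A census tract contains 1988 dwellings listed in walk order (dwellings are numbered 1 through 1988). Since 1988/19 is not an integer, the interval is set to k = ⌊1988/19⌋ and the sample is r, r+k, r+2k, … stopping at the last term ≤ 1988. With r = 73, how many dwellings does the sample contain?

k = ⌊1988/19⌋ = 104
Achieved size = ⌊(1988 − 73)/104⌋ + 1 = ⌊1915/104⌋ + 1 = 18 + 1 = 19
(last selection: 73 + 18×104 = 1945 ≤ 1988; next would be 2049 > 1988)

19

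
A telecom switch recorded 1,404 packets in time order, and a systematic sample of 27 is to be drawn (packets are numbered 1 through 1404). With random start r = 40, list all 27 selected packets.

k = N/n = 1404/27 = 52
packet 1: 40
packet 2: 40 + 52 = 92
packet 3: 92 + 52 = 144
packet 4: 144 + 52 = 196
packet 5: 196 + 52 = 248
packet 6: 248 + 52 = 300
packet 7: 300 + 52 = 352
packet 8: 352 + 52 = 404
packet 9: 404 + 52 = 456
packet 10: 456 + 52 = 508
packet 11: 508 + 52 = 560
packet 12: 560 + 52 = 612
packet 13: 612 + 52 = 664
packet 14: 664 + 52 = 716
packet 15: 716 + 52 = 768
packet 16: 768 + 52 = 820
packet 17: 820 + 52 = 872
packet 18: 872 + 52 = 924
packet 19: 924 + 52 = 976
packet 20: 976 + 52 = 1028
packet 21: 1028 + 52 = 1080
packet 22: 1080 + 52 = 1132
packet 23: 1132 + 52 = 1184
packet 24: 1184 + 52 = 1236
packet 25: 1236 + 52 = 1288
packet 26: 1288 + 52 = 1340
packet 27: 1340 + 52 = 1392

40, 92, 144, 196, 248, 300, 352, 404, 456, 508, 560, 612, 664, 716, 768, 820, 872, 924, 976, 1028, 1080, 1132, 1184, 1236, 1288, 1340, 1392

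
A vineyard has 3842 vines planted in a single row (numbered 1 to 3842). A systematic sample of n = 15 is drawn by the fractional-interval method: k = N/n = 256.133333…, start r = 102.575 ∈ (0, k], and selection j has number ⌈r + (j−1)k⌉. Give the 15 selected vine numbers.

j=1: r + 0k = 102.575 → ⌈·⌉ = 103
j=2: r + 1k = 358.708333… → ⌈·⌉ = 359
j=3: r + 2k = 614.841666… → ⌈·⌉ = 615
j=4: r + 3k = 870.975 → ⌈·⌉ = 871
j=5: r + 4k = 1127.108333… → ⌈·⌉ = 1128
j=6: r + 5k = 1383.241666… → ⌈·⌉ = 1384
j=7: r + 6k = 1639.375 → ⌈·⌉ = 1640
j=8: r + 7k = 1895.508333… → ⌈·⌉ = 1896
j=9: r + 8k = 2151.641666… → ⌈·⌉ = 2152
j=10: r + 9k = 2407.775 → ⌈·⌉ = 2408
j=11: r + 10k = 2663.908333… → ⌈·⌉ = 2664
j=12: r + 11k = 2920.041666… → ⌈·⌉ = 2921
j=13: r + 12k = 3176.175 → ⌈·⌉ = 3177
j=14: r + 13k = 3432.308333… → ⌈·⌉ = 3433
j=15: r + 14k = 3688.441666… → ⌈·⌉ = 3689

103, 359, 615, 871, 1128, 1384, 1640, 1896, 2152, 2408, 2664, 2921, 3177, 3433, 3689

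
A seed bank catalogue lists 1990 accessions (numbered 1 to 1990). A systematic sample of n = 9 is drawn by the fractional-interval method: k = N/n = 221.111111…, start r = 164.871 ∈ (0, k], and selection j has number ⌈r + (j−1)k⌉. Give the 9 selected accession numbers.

165, 386, 608, 829, 1050, 1271, 1492, 1713, 1934

j=1: r + 0k = 164.871 → ⌈·⌉ = 165
j=2: r + 1k = 385.982111… → ⌈·⌉ = 386
j=3: r + 2k = 607.093222… → ⌈·⌉ = 608
j=4: r + 3k = 828.204333… → ⌈·⌉ = 829
j=5: r + 4k = 1049.315444… → ⌈·⌉ = 1050
j=6: r + 5k = 1270.426555… → ⌈·⌉ = 1271
j=7: r + 6k = 1491.537666… → ⌈·⌉ = 1492
j=8: r + 7k = 1712.648777… → ⌈·⌉ = 1713
j=9: r + 8k = 1933.759888… → ⌈·⌉ = 1934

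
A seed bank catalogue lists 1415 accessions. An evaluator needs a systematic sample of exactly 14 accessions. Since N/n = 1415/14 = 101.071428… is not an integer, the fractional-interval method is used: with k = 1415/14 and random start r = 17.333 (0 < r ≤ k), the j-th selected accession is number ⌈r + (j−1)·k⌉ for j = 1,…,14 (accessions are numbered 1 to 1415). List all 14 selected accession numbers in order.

j=1: r + 0k = 17.333 → ⌈·⌉ = 18
j=2: r + 1k = 118.404428… → ⌈·⌉ = 119
j=3: r + 2k = 219.475857… → ⌈·⌉ = 220
j=4: r + 3k = 320.547285… → ⌈·⌉ = 321
j=5: r + 4k = 421.618714… → ⌈·⌉ = 422
j=6: r + 5k = 522.690142… → ⌈·⌉ = 523
j=7: r + 6k = 623.761571… → ⌈·⌉ = 624
j=8: r + 7k = 724.833 → ⌈·⌉ = 725
j=9: r + 8k = 825.904428… → ⌈·⌉ = 826
j=10: r + 9k = 926.975857… → ⌈·⌉ = 927
j=11: r + 10k = 1028.047285… → ⌈·⌉ = 1029
j=12: r + 11k = 1129.118714… → ⌈·⌉ = 1130
j=13: r + 12k = 1230.190142… → ⌈·⌉ = 1231
j=14: r + 13k = 1331.261571… → ⌈·⌉ = 1332

18, 119, 220, 321, 422, 523, 624, 725, 826, 927, 1029, 1130, 1231, 1332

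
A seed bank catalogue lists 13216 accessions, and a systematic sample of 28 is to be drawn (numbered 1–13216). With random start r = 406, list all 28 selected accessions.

k = N/n = 13216/28 = 472
accession 1: 406
accession 2: 406 + 472 = 878
accession 3: 878 + 472 = 1350
accession 4: 1350 + 472 = 1822
accession 5: 1822 + 472 = 2294
accession 6: 2294 + 472 = 2766
accession 7: 2766 + 472 = 3238
accession 8: 3238 + 472 = 3710
accession 9: 3710 + 472 = 4182
accession 10: 4182 + 472 = 4654
accession 11: 4654 + 472 = 5126
accession 12: 5126 + 472 = 5598
accession 13: 5598 + 472 = 6070
accession 14: 6070 + 472 = 6542
accession 15: 6542 + 472 = 7014
accession 16: 7014 + 472 = 7486
accession 17: 7486 + 472 = 7958
accession 18: 7958 + 472 = 8430
accession 19: 8430 + 472 = 8902
accession 20: 8902 + 472 = 9374
accession 21: 9374 + 472 = 9846
accession 22: 9846 + 472 = 10318
accession 23: 10318 + 472 = 10790
accession 24: 10790 + 472 = 11262
accession 25: 11262 + 472 = 11734
accession 26: 11734 + 472 = 12206
accession 27: 12206 + 472 = 12678
accession 28: 12678 + 472 = 13150

406, 878, 1350, 1822, 2294, 2766, 3238, 3710, 4182, 4654, 5126, 5598, 6070, 6542, 7014, 7486, 7958, 8430, 8902, 9374, 9846, 10318, 10790, 11262, 11734, 12206, 12678, 13150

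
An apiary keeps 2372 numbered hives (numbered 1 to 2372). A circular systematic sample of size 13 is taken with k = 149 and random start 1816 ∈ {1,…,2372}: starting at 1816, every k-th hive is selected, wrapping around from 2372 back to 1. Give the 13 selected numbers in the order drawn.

Selection 1: 1816
Selection 2: 1816 + 149 = 1965
Selection 3: 1965 + 149 = 2114
Selection 4: 2114 + 149 = 2263
Selection 5: 2263 + 149 = 2412 → 2412 − 2372 = 40
Selection 6: 40 + 149 = 189
Selection 7: 189 + 149 = 338
Selection 8: 338 + 149 = 487
Selection 9: 487 + 149 = 636
Selection 10: 636 + 149 = 785
Selection 11: 785 + 149 = 934
Selection 12: 934 + 149 = 1083
Selection 13: 1083 + 149 = 1232

1816, 1965, 2114, 2263, 40, 189, 338, 487, 636, 785, 934, 1083, 1232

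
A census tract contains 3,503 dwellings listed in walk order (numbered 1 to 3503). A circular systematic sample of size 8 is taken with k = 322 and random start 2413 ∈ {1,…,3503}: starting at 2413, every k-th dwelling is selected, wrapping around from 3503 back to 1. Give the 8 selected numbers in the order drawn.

2413, 2735, 3057, 3379, 198, 520, 842, 1164

Selection 1: 2413
Selection 2: 2413 + 322 = 2735
Selection 3: 2735 + 322 = 3057
Selection 4: 3057 + 322 = 3379
Selection 5: 3379 + 322 = 3701 → 3701 − 3503 = 198
Selection 6: 198 + 322 = 520
Selection 7: 520 + 322 = 842
Selection 8: 842 + 322 = 1164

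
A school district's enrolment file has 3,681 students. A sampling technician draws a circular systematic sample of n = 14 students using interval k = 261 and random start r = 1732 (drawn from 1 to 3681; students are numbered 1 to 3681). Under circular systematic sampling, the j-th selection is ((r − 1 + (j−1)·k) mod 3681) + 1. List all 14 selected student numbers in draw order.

1732, 1993, 2254, 2515, 2776, 3037, 3298, 3559, 139, 400, 661, 922, 1183, 1444

Selection 1: 1732
Selection 2: 1732 + 261 = 1993
Selection 3: 1993 + 261 = 2254
Selection 4: 2254 + 261 = 2515
Selection 5: 2515 + 261 = 2776
Selection 6: 2776 + 261 = 3037
Selection 7: 3037 + 261 = 3298
Selection 8: 3298 + 261 = 3559
Selection 9: 3559 + 261 = 3820 → 3820 − 3681 = 139
Selection 10: 139 + 261 = 400
Selection 11: 400 + 261 = 661
Selection 12: 661 + 261 = 922
Selection 13: 922 + 261 = 1183
Selection 14: 1183 + 261 = 1444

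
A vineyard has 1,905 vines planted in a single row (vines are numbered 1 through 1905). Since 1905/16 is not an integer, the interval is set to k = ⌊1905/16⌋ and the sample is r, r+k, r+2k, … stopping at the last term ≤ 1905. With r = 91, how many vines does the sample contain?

16

k = ⌊1905/16⌋ = 119
Achieved size = ⌊(1905 − 91)/119⌋ + 1 = ⌊1814/119⌋ + 1 = 15 + 1 = 16
(last selection: 91 + 15×119 = 1876 ≤ 1905; next would be 1995 > 1905)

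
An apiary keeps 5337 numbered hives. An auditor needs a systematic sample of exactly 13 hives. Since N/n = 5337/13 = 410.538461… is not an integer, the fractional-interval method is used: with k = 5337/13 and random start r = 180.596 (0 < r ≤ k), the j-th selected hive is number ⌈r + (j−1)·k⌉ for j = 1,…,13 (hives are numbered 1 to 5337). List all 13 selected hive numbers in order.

j=1: r + 0k = 180.596 → ⌈·⌉ = 181
j=2: r + 1k = 591.134461… → ⌈·⌉ = 592
j=3: r + 2k = 1001.672923… → ⌈·⌉ = 1002
j=4: r + 3k = 1412.211384… → ⌈·⌉ = 1413
j=5: r + 4k = 1822.749846… → ⌈·⌉ = 1823
j=6: r + 5k = 2233.288307… → ⌈·⌉ = 2234
j=7: r + 6k = 2643.826769… → ⌈·⌉ = 2644
j=8: r + 7k = 3054.365230… → ⌈·⌉ = 3055
j=9: r + 8k = 3464.903692… → ⌈·⌉ = 3465
j=10: r + 9k = 3875.442153… → ⌈·⌉ = 3876
j=11: r + 10k = 4285.980615… → ⌈·⌉ = 4286
j=12: r + 11k = 4696.519076… → ⌈·⌉ = 4697
j=13: r + 12k = 5107.057538… → ⌈·⌉ = 5108

181, 592, 1002, 1413, 1823, 2234, 2644, 3055, 3465, 3876, 4286, 4697, 5108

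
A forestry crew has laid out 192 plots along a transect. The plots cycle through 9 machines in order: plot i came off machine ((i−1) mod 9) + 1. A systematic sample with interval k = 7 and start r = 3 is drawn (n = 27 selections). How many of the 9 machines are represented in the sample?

Consecutive selections differ by k = 7, so their machine numbers differ by 7 mod 9 = 7.
gcd(7, 9) = 1, so the sample visits 9/1 = 9 distinct residues mod 9.
Start 3 is machine 3; the machines hit are 1, 2, 3, 4, 5, 6, 7, 8, 9.

9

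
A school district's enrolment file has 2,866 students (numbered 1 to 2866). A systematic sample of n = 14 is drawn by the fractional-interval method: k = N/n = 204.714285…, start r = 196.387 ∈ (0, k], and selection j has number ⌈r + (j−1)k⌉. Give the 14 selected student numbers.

197, 402, 606, 811, 1016, 1220, 1425, 1630, 1835, 2039, 2244, 2449, 2653, 2858

j=1: r + 0k = 196.387 → ⌈·⌉ = 197
j=2: r + 1k = 401.101285… → ⌈·⌉ = 402
j=3: r + 2k = 605.815571… → ⌈·⌉ = 606
j=4: r + 3k = 810.529857… → ⌈·⌉ = 811
j=5: r + 4k = 1015.244142… → ⌈·⌉ = 1016
j=6: r + 5k = 1219.958428… → ⌈·⌉ = 1220
j=7: r + 6k = 1424.672714… → ⌈·⌉ = 1425
j=8: r + 7k = 1629.387 → ⌈·⌉ = 1630
j=9: r + 8k = 1834.101285… → ⌈·⌉ = 1835
j=10: r + 9k = 2038.815571… → ⌈·⌉ = 2039
j=11: r + 10k = 2243.529857… → ⌈·⌉ = 2244
j=12: r + 11k = 2448.244142… → ⌈·⌉ = 2449
j=13: r + 12k = 2652.958428… → ⌈·⌉ = 2653
j=14: r + 13k = 2857.672714… → ⌈·⌉ = 2858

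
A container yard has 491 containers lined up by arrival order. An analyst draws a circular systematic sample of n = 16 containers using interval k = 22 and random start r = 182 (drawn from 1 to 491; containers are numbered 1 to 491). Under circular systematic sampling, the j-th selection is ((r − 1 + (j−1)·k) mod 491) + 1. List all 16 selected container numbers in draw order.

182, 204, 226, 248, 270, 292, 314, 336, 358, 380, 402, 424, 446, 468, 490, 21

Selection 1: 182
Selection 2: 182 + 22 = 204
Selection 3: 204 + 22 = 226
Selection 4: 226 + 22 = 248
Selection 5: 248 + 22 = 270
Selection 6: 270 + 22 = 292
Selection 7: 292 + 22 = 314
Selection 8: 314 + 22 = 336
Selection 9: 336 + 22 = 358
Selection 10: 358 + 22 = 380
Selection 11: 380 + 22 = 402
Selection 12: 402 + 22 = 424
Selection 13: 424 + 22 = 446
Selection 14: 446 + 22 = 468
Selection 15: 468 + 22 = 490
Selection 16: 490 + 22 = 512 → 512 − 491 = 21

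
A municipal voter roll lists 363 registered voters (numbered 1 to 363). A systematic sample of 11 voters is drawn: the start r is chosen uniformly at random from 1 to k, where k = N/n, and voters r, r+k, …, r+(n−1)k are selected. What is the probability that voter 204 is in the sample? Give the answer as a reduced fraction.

k = 363/11 = 33.
Voter 204 is selected iff r ≡ 204 (mod 33); exactly one such r in {1,…,33}.
Inclusion probability = 1/33.

1/33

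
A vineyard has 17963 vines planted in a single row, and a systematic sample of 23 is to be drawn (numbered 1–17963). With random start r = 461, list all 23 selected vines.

461, 1242, 2023, 2804, 3585, 4366, 5147, 5928, 6709, 7490, 8271, 9052, 9833, 10614, 11395, 12176, 12957, 13738, 14519, 15300, 16081, 16862, 17643

k = N/n = 17963/23 = 781
vine 1: 461
vine 2: 461 + 781 = 1242
vine 3: 1242 + 781 = 2023
vine 4: 2023 + 781 = 2804
vine 5: 2804 + 781 = 3585
vine 6: 3585 + 781 = 4366
vine 7: 4366 + 781 = 5147
vine 8: 5147 + 781 = 5928
vine 9: 5928 + 781 = 6709
vine 10: 6709 + 781 = 7490
vine 11: 7490 + 781 = 8271
vine 12: 8271 + 781 = 9052
vine 13: 9052 + 781 = 9833
vine 14: 9833 + 781 = 10614
vine 15: 10614 + 781 = 11395
vine 16: 11395 + 781 = 12176
vine 17: 12176 + 781 = 12957
vine 18: 12957 + 781 = 13738
vine 19: 13738 + 781 = 14519
vine 20: 14519 + 781 = 15300
vine 21: 15300 + 781 = 16081
vine 22: 16081 + 781 = 16862
vine 23: 16862 + 781 = 17643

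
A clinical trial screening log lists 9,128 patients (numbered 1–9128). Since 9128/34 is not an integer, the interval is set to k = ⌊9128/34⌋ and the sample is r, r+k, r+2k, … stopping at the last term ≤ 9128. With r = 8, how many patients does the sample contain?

35

k = ⌊9128/34⌋ = 268
Achieved size = ⌊(9128 − 8)/268⌋ + 1 = ⌊9120/268⌋ + 1 = 34 + 1 = 35
(last selection: 8 + 34×268 = 9120 ≤ 9128; next would be 9388 > 9128)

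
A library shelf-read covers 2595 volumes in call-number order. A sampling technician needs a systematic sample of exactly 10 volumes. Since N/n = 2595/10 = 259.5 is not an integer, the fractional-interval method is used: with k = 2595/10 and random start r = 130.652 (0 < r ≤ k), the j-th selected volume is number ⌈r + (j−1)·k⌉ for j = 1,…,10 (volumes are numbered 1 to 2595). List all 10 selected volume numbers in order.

j=1: r + 0k = 130.652 → ⌈·⌉ = 131
j=2: r + 1k = 390.152 → ⌈·⌉ = 391
j=3: r + 2k = 649.652 → ⌈·⌉ = 650
j=4: r + 3k = 909.152 → ⌈·⌉ = 910
j=5: r + 4k = 1168.652 → ⌈·⌉ = 1169
j=6: r + 5k = 1428.152 → ⌈·⌉ = 1429
j=7: r + 6k = 1687.652 → ⌈·⌉ = 1688
j=8: r + 7k = 1947.152 → ⌈·⌉ = 1948
j=9: r + 8k = 2206.652 → ⌈·⌉ = 2207
j=10: r + 9k = 2466.152 → ⌈·⌉ = 2467

131, 391, 650, 910, 1169, 1429, 1688, 1948, 2207, 2467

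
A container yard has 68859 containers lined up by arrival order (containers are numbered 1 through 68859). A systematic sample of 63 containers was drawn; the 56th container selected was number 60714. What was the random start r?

k = 68859/63 = 1093
r = 60714 − (56−1)×1093 = 60714 − 60115 = 599

599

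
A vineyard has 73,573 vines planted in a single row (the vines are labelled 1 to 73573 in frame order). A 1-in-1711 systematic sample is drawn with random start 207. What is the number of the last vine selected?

k = 1711
43rd selection = r + (43−1)·k = 207 + 42×1711 = 207 + 71862 = 72069

72069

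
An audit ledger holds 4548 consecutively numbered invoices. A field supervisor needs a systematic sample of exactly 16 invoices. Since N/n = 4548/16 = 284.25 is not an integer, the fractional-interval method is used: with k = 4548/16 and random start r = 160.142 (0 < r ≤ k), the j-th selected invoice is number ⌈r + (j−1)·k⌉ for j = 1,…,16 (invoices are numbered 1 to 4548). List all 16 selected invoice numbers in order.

161, 445, 729, 1013, 1298, 1582, 1866, 2150, 2435, 2719, 3003, 3287, 3572, 3856, 4140, 4424

j=1: r + 0k = 160.142 → ⌈·⌉ = 161
j=2: r + 1k = 444.392 → ⌈·⌉ = 445
j=3: r + 2k = 728.642 → ⌈·⌉ = 729
j=4: r + 3k = 1012.892 → ⌈·⌉ = 1013
j=5: r + 4k = 1297.142 → ⌈·⌉ = 1298
j=6: r + 5k = 1581.392 → ⌈·⌉ = 1582
j=7: r + 6k = 1865.642 → ⌈·⌉ = 1866
j=8: r + 7k = 2149.892 → ⌈·⌉ = 2150
j=9: r + 8k = 2434.142 → ⌈·⌉ = 2435
j=10: r + 9k = 2718.392 → ⌈·⌉ = 2719
j=11: r + 10k = 3002.642 → ⌈·⌉ = 3003
j=12: r + 11k = 3286.892 → ⌈·⌉ = 3287
j=13: r + 12k = 3571.142 → ⌈·⌉ = 3572
j=14: r + 13k = 3855.392 → ⌈·⌉ = 3856
j=15: r + 14k = 4139.642 → ⌈·⌉ = 4140
j=16: r + 15k = 4423.892 → ⌈·⌉ = 4424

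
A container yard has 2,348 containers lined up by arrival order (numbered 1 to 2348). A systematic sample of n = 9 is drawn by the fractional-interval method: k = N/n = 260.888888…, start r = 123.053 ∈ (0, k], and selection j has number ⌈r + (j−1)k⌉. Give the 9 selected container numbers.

j=1: r + 0k = 123.053 → ⌈·⌉ = 124
j=2: r + 1k = 383.941888… → ⌈·⌉ = 384
j=3: r + 2k = 644.830777… → ⌈·⌉ = 645
j=4: r + 3k = 905.719666… → ⌈·⌉ = 906
j=5: r + 4k = 1166.608555… → ⌈·⌉ = 1167
j=6: r + 5k = 1427.497444… → ⌈·⌉ = 1428
j=7: r + 6k = 1688.386333… → ⌈·⌉ = 1689
j=8: r + 7k = 1949.275222… → ⌈·⌉ = 1950
j=9: r + 8k = 2210.164111… → ⌈·⌉ = 2211

124, 384, 645, 906, 1167, 1428, 1689, 1950, 2211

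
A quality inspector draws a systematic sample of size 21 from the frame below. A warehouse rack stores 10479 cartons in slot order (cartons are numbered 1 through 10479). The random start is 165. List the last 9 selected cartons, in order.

6153, 6652, 7151, 7650, 8149, 8648, 9147, 9646, 10145

k = N/n = 10479/21 = 499
13th selection = 165 + 12×499 = 6153
14th: 6153 + 499 = 6652
15th: 6652 + 499 = 7151
16th: 7151 + 499 = 7650
17th: 7650 + 499 = 8149
18th: 8149 + 499 = 8648
19th: 8648 + 499 = 9147
20th: 9147 + 499 = 9646
21st: 9646 + 499 = 10145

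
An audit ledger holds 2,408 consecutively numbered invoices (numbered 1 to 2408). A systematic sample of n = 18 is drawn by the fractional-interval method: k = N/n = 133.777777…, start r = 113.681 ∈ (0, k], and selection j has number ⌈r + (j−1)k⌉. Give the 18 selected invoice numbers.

j=1: r + 0k = 113.681 → ⌈·⌉ = 114
j=2: r + 1k = 247.458777… → ⌈·⌉ = 248
j=3: r + 2k = 381.236555… → ⌈·⌉ = 382
j=4: r + 3k = 515.014333… → ⌈·⌉ = 516
j=5: r + 4k = 648.792111… → ⌈·⌉ = 649
j=6: r + 5k = 782.569888… → ⌈·⌉ = 783
j=7: r + 6k = 916.347666… → ⌈·⌉ = 917
j=8: r + 7k = 1050.125444… → ⌈·⌉ = 1051
j=9: r + 8k = 1183.903222… → ⌈·⌉ = 1184
j=10: r + 9k = 1317.681 → ⌈·⌉ = 1318
j=11: r + 10k = 1451.458777… → ⌈·⌉ = 1452
j=12: r + 11k = 1585.236555… → ⌈·⌉ = 1586
j=13: r + 12k = 1719.014333… → ⌈·⌉ = 1720
j=14: r + 13k = 1852.792111… → ⌈·⌉ = 1853
j=15: r + 14k = 1986.569888… → ⌈·⌉ = 1987
j=16: r + 15k = 2120.347666… → ⌈·⌉ = 2121
j=17: r + 16k = 2254.125444… → ⌈·⌉ = 2255
j=18: r + 17k = 2387.903222… → ⌈·⌉ = 2388

114, 248, 382, 516, 649, 783, 917, 1051, 1184, 1318, 1452, 1586, 1720, 1853, 1987, 2121, 2255, 2388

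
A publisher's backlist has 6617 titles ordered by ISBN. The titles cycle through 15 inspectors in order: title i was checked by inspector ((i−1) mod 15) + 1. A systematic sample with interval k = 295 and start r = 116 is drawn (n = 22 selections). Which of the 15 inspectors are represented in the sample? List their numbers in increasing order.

Consecutive selections differ by k = 295, so their inspector numbers differ by 295 mod 15 = 10.
gcd(295, 15) = 5, so the sample visits 15/5 = 3 distinct residues mod 15.
Start 116 is inspector 11; the inspectors hit are 1, 6, 11.

1, 6, 11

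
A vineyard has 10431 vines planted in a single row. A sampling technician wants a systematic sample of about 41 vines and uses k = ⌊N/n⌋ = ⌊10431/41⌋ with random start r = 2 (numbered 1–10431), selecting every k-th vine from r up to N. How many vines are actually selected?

42

k = ⌊10431/41⌋ = 254
Achieved size = ⌊(10431 − 2)/254⌋ + 1 = ⌊10429/254⌋ + 1 = 41 + 1 = 42
(last selection: 2 + 41×254 = 10416 ≤ 10431; next would be 10670 > 10431)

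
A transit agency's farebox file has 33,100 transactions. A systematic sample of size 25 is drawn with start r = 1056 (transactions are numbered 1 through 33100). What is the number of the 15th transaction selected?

19592

k = 33100/25 = 1324
15th selection = r + (15−1)·k = 1056 + 14×1324 = 1056 + 18536 = 19592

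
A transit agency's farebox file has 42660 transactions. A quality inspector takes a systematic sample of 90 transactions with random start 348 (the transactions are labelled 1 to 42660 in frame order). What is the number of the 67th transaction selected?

k = 42660/90 = 474
67th selection = r + (67−1)·k = 348 + 66×474 = 348 + 31284 = 31632

31632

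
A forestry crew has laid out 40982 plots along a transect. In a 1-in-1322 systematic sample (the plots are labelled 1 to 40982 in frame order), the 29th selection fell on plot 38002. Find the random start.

986

k = 1322
r = 38002 − (29−1)×1322 = 38002 − 37016 = 986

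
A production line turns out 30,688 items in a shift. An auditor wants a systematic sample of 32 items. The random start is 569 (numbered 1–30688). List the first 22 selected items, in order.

569, 1528, 2487, 3446, 4405, 5364, 6323, 7282, 8241, 9200, 10159, 11118, 12077, 13036, 13995, 14954, 15913, 16872, 17831, 18790, 19749, 20708

k = N/n = 30688/32 = 959
item 1: 569
item 2: 569 + 959 = 1528
item 3: 1528 + 959 = 2487
item 4: 2487 + 959 = 3446
item 5: 3446 + 959 = 4405
item 6: 4405 + 959 = 5364
item 7: 5364 + 959 = 6323
item 8: 6323 + 959 = 7282
item 9: 7282 + 959 = 8241
item 10: 8241 + 959 = 9200
item 11: 9200 + 959 = 10159
item 12: 10159 + 959 = 11118
item 13: 11118 + 959 = 12077
item 14: 12077 + 959 = 13036
item 15: 13036 + 959 = 13995
item 16: 13995 + 959 = 14954
item 17: 14954 + 959 = 15913
item 18: 15913 + 959 = 16872
item 19: 16872 + 959 = 17831
item 20: 17831 + 959 = 18790
item 21: 18790 + 959 = 19749
item 22: 19749 + 959 = 20708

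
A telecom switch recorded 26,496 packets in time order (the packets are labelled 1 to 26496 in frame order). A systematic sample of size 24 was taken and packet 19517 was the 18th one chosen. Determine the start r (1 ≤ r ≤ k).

k = 26496/24 = 1104
r = 19517 − (18−1)×1104 = 19517 − 18768 = 749

749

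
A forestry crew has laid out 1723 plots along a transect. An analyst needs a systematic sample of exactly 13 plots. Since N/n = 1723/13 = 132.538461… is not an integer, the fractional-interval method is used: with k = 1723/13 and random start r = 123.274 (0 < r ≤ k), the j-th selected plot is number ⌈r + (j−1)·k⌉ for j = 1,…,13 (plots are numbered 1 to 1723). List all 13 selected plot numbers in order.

124, 256, 389, 521, 654, 786, 919, 1052, 1184, 1317, 1449, 1582, 1714

j=1: r + 0k = 123.274 → ⌈·⌉ = 124
j=2: r + 1k = 255.812461… → ⌈·⌉ = 256
j=3: r + 2k = 388.350923… → ⌈·⌉ = 389
j=4: r + 3k = 520.889384… → ⌈·⌉ = 521
j=5: r + 4k = 653.427846… → ⌈·⌉ = 654
j=6: r + 5k = 785.966307… → ⌈·⌉ = 786
j=7: r + 6k = 918.504769… → ⌈·⌉ = 919
j=8: r + 7k = 1051.043230… → ⌈·⌉ = 1052
j=9: r + 8k = 1183.581692… → ⌈·⌉ = 1184
j=10: r + 9k = 1316.120153… → ⌈·⌉ = 1317
j=11: r + 10k = 1448.658615… → ⌈·⌉ = 1449
j=12: r + 11k = 1581.197076… → ⌈·⌉ = 1582
j=13: r + 12k = 1713.735538… → ⌈·⌉ = 1714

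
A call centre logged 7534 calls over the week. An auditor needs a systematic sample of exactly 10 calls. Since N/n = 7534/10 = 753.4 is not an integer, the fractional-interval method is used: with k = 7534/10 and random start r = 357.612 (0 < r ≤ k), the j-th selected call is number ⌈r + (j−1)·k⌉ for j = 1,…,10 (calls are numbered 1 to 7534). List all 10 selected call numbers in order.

358, 1112, 1865, 2618, 3372, 4125, 4879, 5632, 6385, 7139

j=1: r + 0k = 357.612 → ⌈·⌉ = 358
j=2: r + 1k = 1111.012 → ⌈·⌉ = 1112
j=3: r + 2k = 1864.412 → ⌈·⌉ = 1865
j=4: r + 3k = 2617.812 → ⌈·⌉ = 2618
j=5: r + 4k = 3371.212 → ⌈·⌉ = 3372
j=6: r + 5k = 4124.612 → ⌈·⌉ = 4125
j=7: r + 6k = 4878.012 → ⌈·⌉ = 4879
j=8: r + 7k = 5631.412 → ⌈·⌉ = 5632
j=9: r + 8k = 6384.812 → ⌈·⌉ = 6385
j=10: r + 9k = 7138.212 → ⌈·⌉ = 7139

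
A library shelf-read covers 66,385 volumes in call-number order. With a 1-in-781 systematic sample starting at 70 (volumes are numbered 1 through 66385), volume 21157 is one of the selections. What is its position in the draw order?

28

k = 781
position = (21157 − 70)/781 + 1 = 21087/781 + 1 = 27 + 1 = 28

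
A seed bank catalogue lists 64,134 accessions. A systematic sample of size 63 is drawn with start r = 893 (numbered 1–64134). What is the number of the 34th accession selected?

34487

k = 64134/63 = 1018
34th selection = r + (34−1)·k = 893 + 33×1018 = 893 + 33594 = 34487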